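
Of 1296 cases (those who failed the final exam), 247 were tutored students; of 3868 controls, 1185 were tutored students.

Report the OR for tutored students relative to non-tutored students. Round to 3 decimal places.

OR = (247 × 2683) / (1185 × 1049) = 662701/1243065 ≈ 0.533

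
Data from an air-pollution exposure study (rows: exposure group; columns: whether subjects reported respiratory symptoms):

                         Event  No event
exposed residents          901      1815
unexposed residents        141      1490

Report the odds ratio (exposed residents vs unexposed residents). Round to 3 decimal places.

OR = (901 × 1490) / (1815 × 141) = 1342490/255915 ≈ 5.246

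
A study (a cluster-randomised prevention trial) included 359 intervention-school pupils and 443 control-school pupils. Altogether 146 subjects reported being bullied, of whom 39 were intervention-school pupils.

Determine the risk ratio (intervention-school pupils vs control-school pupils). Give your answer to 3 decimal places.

intervention-school pupils without the outcome: 359 − 39 = 320
control-school pupils with the outcome: 146 − 39 = 107
control-school pupils without the outcome: 443 − 107 = 336
risk, intervention-school pupils = 39/359 = 0.1086
risk, control-school pupils = 107/443 = 0.2415
RR = 0.1086 / 0.2415 = 0.450

RR: 0.450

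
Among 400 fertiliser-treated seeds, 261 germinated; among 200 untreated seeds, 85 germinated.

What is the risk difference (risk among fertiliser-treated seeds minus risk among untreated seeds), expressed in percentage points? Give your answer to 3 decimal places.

22.750

risk, fertiliser-treated seeds = 261/400 = 0.6525
risk, untreated seeds = 85/200 = 0.4250
risk difference = 0.6525 − 0.4250 = 0.2275 → 22.750 percentage points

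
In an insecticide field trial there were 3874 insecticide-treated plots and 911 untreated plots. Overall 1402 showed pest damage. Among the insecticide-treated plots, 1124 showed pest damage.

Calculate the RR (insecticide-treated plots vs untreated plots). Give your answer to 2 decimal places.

insecticide-treated plots without the outcome: 3874 − 1124 = 2750
untreated plots with the outcome: 1402 − 1124 = 278
untreated plots without the outcome: 911 − 278 = 633
risk, insecticide-treated plots = 1124/3874 = 0.2901
risk, untreated plots = 278/911 = 0.3052
RR = 0.2901 / 0.3052 = 0.95

RR ≈ 0.95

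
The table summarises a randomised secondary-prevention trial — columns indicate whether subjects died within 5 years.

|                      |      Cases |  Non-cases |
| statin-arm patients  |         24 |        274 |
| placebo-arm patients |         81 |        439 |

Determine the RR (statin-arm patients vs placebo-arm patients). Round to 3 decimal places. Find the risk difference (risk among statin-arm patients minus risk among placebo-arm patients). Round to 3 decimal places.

risk, statin-arm patients = 24/298 = 0.0805
risk, placebo-arm patients = 81/520 = 0.1558
RR = 0.0805 / 0.1558 = 0.517
risk difference = 0.0805 − 0.1558 = -0.075

RR = 0.517; RD = -0.075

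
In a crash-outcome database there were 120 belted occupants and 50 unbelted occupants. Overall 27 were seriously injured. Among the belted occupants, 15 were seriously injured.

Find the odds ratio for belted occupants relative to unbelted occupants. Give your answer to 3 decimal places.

0.452

belted occupants without the outcome: 120 − 15 = 105
unbelted occupants with the outcome: 27 − 15 = 12
unbelted occupants without the outcome: 50 − 12 = 38
OR = (15 × 38) / (105 × 12) = 570/1260 ≈ 0.452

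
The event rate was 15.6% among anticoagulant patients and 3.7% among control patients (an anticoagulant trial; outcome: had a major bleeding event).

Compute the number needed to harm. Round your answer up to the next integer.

absolute risk difference = 0.119000
1 / 0.119000 = 8.403 → round up → 9

NNH: 9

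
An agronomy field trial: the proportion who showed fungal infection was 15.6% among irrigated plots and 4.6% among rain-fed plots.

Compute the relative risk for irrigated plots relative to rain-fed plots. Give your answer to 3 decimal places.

RR = 0.15600 / 0.04600 = 3.391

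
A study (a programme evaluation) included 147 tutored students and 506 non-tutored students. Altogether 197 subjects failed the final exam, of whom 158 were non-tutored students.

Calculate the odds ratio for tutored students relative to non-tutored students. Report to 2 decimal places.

tutored students with the outcome: 197 − 158 = 39
tutored students without the outcome: 147 − 39 = 108
non-tutored students without the outcome: 506 − 158 = 348
odds, tutored students = 39/108 = 0.3611
odds, non-tutored students = 158/348 = 0.4540
OR = 0.3611 / 0.4540 = 0.80

OR = 0.80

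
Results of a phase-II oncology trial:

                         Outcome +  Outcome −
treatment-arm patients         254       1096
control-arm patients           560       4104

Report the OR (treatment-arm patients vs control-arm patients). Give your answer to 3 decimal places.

OR = (254 × 4104) / (1096 × 560) = 1042416/613760 ≈ 1.698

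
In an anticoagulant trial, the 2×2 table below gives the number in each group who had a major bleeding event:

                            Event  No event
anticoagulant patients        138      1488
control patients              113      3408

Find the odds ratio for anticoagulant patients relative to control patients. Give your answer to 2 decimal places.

OR = (138 × 3408) / (1488 × 113) = 470304/168144 ≈ 2.80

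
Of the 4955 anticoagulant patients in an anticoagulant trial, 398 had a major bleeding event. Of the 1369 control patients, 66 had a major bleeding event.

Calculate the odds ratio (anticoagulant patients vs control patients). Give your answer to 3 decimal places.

OR = (398 × 1303) / (4557 × 66) = 518594/300762 ≈ 1.724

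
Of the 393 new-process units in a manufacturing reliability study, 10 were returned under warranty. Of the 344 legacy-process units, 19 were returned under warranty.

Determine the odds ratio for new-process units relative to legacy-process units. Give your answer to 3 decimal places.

OR = (10 × 325) / (383 × 19) = 3250/7277 ≈ 0.447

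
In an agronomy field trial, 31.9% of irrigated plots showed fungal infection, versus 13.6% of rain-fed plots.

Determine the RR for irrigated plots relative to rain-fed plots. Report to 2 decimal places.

RR = 0.3190 / 0.1360 = 2.35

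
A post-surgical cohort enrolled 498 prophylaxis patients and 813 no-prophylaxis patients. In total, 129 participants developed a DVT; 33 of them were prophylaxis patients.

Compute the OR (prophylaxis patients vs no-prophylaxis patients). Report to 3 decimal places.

prophylaxis patients without the outcome: 498 − 33 = 465
no-prophylaxis patients with the outcome: 129 − 33 = 96
no-prophylaxis patients without the outcome: 813 − 96 = 717
OR = (33 × 717) / (465 × 96) = 23661/44640 ≈ 0.530

OR = 0.530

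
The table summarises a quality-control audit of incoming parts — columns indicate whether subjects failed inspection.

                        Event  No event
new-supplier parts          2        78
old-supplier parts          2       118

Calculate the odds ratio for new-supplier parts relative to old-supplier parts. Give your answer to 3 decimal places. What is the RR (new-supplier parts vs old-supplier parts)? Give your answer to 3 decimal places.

OR = 1.513; RR = 1.500

odds, new-supplier parts = 2/78 = 0.02564
odds, old-supplier parts = 2/118 = 0.01695
OR = 0.02564 / 0.01695 = 1.513
risk, new-supplier parts = 2/80 = 0.02500
risk, old-supplier parts = 2/120 = 0.01667
RR = 0.02500 / 0.01667 = 1.500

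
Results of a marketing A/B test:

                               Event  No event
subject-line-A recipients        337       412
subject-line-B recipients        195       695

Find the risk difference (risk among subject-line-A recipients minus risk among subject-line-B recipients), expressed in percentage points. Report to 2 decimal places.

risk, subject-line-A recipients = 337/749 = 0.4499
risk, subject-line-B recipients = 195/890 = 0.2191
risk difference = 0.4499 − 0.2191 = 0.2308 → 23.08 percentage points

23.08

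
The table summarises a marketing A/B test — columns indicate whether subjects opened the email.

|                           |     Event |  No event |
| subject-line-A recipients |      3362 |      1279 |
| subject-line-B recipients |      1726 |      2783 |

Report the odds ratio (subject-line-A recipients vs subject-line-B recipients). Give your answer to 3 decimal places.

OR = (3362 × 2783) / (1279 × 1726) = 9356446/2207554 ≈ 4.238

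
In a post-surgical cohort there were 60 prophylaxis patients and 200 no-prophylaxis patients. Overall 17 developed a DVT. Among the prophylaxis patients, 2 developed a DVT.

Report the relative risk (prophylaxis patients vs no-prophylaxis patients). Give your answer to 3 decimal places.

0.444

prophylaxis patients without the outcome: 60 − 2 = 58
no-prophylaxis patients with the outcome: 17 − 2 = 15
no-prophylaxis patients without the outcome: 200 − 15 = 185
risk, prophylaxis patients = 2/60 = 0.03333
risk, no-prophylaxis patients = 15/200 = 0.07500
RR = 0.03333 / 0.07500 = 0.444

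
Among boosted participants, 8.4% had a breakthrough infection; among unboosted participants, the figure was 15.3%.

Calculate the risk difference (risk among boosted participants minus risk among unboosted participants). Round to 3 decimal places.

risk difference = 0.0840 − 0.1530 = -0.069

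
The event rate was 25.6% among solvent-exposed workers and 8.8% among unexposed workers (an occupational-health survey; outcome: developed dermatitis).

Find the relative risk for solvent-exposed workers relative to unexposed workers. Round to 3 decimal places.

RR = 0.2560 / 0.0880 = 2.909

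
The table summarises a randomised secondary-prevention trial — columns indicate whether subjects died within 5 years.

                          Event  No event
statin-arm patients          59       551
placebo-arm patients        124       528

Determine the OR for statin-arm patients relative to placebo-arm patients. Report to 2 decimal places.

OR = (59 × 528) / (551 × 124) = 31152/68324 ≈ 0.46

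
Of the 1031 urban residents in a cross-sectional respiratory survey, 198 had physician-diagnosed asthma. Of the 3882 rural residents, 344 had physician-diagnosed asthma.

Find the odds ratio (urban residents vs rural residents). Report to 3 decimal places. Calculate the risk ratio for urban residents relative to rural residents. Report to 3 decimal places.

OR = 2.445; RR = 2.167

odds, urban residents = 198/833 = 0.2377
odds, rural residents = 344/3538 = 0.0972
OR = 0.2377 / 0.0972 = 2.445
risk, urban residents = 198/1031 = 0.1920
risk, rural residents = 344/3882 = 0.0886
RR = 0.1920 / 0.0886 = 2.167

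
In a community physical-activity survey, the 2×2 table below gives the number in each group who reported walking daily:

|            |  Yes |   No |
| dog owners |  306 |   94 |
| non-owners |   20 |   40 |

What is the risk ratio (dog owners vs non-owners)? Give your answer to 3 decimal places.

risk, dog owners = 306/400 = 0.7650
risk, non-owners = 20/60 = 0.3333
RR = 0.7650 / 0.3333 = 2.295

2.295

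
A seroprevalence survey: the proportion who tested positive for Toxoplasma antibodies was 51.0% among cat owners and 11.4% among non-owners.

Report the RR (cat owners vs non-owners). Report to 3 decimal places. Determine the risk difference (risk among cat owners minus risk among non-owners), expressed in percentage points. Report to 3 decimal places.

RR = 0.5100 / 0.1140 = 4.474
risk difference = 0.5100 − 0.1140 = 0.3960 → 39.600 percentage points

RR = 4.474; RD = 39.600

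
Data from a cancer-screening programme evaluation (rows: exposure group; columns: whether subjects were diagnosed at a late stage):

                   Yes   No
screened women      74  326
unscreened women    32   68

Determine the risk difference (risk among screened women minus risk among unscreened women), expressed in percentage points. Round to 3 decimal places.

-13.500

risk, screened women = 74/400 = 0.1850
risk, unscreened women = 32/100 = 0.3200
risk difference = 0.1850 − 0.3200 = -0.1350 → -13.500 percentage points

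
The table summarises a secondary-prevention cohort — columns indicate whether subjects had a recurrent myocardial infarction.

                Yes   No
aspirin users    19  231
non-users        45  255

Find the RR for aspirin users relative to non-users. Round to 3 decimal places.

risk, aspirin users = 19/250 = 0.0760
risk, non-users = 45/300 = 0.1500
RR = 0.0760 / 0.1500 = 0.507

RR = 0.507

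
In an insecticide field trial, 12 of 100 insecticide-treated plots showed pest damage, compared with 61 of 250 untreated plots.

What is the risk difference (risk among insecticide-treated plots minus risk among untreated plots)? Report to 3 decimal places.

RD: -0.124

risk, insecticide-treated plots = 12/100 = 0.1200
risk, untreated plots = 61/250 = 0.2440
risk difference = 0.1200 − 0.2440 = -0.124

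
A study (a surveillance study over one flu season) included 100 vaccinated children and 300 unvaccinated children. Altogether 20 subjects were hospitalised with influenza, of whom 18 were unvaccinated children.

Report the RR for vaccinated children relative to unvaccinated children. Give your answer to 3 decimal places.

vaccinated children with the outcome: 20 − 18 = 2
vaccinated children without the outcome: 100 − 2 = 98
unvaccinated children without the outcome: 300 − 18 = 282
risk, vaccinated children = 2/100 = 0.02000
risk, unvaccinated children = 18/300 = 0.06000
RR = 0.02000 / 0.06000 = 0.333

RR: 0.333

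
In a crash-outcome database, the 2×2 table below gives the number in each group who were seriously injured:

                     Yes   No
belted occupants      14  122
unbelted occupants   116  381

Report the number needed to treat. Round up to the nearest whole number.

NNT: 8

risk, belted occupants = 14/136 = 0.102941
risk, unbelted occupants = 116/497 = 0.233400
absolute risk difference = 0.130459
1 / 0.130459 = 7.665 → round up → 8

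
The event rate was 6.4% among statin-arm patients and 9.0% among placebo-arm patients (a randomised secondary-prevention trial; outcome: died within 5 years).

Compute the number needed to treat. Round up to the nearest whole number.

absolute risk difference = 0.026000
1 / 0.026000 = 38.462 → round up → 39

NNT ≈ 39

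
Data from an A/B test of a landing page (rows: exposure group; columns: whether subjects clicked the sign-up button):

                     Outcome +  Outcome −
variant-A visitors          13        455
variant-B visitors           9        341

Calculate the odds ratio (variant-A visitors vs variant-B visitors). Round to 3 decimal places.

OR: 1.083

odds, variant-A visitors = 13/455 = 0.02857
odds, variant-B visitors = 9/341 = 0.02639
OR = 0.02857 / 0.02639 = 1.083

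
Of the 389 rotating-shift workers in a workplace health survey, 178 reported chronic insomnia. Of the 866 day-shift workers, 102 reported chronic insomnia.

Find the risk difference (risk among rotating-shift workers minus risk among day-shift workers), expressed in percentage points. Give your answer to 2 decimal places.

risk, rotating-shift workers = 178/389 = 0.4576
risk, day-shift workers = 102/866 = 0.1178
risk difference = 0.4576 − 0.1178 = 0.3398 → 33.98 percentage points

33.98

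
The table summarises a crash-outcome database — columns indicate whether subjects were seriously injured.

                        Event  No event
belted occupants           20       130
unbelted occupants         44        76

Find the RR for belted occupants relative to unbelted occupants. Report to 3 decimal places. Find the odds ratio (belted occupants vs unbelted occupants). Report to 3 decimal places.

risk, belted occupants = 20/150 = 0.1333
risk, unbelted occupants = 44/120 = 0.3667
RR = 0.1333 / 0.3667 = 0.364
OR = (20 × 76) / (130 × 44) = 1520/5720 ≈ 0.266

RR = 0.364; OR = 0.266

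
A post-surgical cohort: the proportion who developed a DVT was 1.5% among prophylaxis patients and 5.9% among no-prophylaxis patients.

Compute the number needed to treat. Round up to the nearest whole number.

NNT: 23

absolute risk difference = 0.044000
1 / 0.044000 = 22.727 → round up → 23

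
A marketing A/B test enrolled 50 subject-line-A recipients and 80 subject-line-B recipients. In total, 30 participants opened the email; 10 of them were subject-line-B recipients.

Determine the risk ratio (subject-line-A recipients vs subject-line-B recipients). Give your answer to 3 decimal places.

3.200

subject-line-A recipients with the outcome: 30 − 10 = 20
subject-line-A recipients without the outcome: 50 − 20 = 30
subject-line-B recipients without the outcome: 80 − 10 = 70
risk, subject-line-A recipients = 20/50 = 0.4000
risk, subject-line-B recipients = 10/80 = 0.1250
RR = 0.4000 / 0.1250 = 3.200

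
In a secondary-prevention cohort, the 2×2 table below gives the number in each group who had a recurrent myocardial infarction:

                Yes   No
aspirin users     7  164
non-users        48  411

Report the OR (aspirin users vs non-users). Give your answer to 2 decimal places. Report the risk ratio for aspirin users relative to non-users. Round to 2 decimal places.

OR = 0.37; RR = 0.39

odds, aspirin users = 7/164 = 0.04268
odds, non-users = 48/411 = 0.11679
OR = 0.04268 / 0.11679 = 0.37
risk, aspirin users = 7/171 = 0.04094
risk, non-users = 48/459 = 0.10458
RR = 0.04094 / 0.10458 = 0.39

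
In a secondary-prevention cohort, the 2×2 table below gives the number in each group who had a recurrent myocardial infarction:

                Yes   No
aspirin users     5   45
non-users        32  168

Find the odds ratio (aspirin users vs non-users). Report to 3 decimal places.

0.583

odds, aspirin users = 5/45 = 0.1111
odds, non-users = 32/168 = 0.1905
OR = 0.1111 / 0.1905 = 0.583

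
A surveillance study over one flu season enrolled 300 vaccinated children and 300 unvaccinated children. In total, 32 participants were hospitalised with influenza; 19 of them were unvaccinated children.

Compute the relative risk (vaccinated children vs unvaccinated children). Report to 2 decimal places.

RR = 0.68

vaccinated children with the outcome: 32 − 19 = 13
vaccinated children without the outcome: 300 − 13 = 287
unvaccinated children without the outcome: 300 − 19 = 281
risk, vaccinated children = 13/300 = 0.04333
risk, unvaccinated children = 19/300 = 0.06333
RR = 0.04333 / 0.06333 = 0.68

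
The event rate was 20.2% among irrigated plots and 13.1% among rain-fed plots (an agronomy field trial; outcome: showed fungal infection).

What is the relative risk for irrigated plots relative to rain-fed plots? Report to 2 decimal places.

RR = 0.2020 / 0.1310 = 1.54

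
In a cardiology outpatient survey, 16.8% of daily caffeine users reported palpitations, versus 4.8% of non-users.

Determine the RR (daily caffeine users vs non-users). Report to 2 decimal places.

RR = 0.16800 / 0.04800 = 3.50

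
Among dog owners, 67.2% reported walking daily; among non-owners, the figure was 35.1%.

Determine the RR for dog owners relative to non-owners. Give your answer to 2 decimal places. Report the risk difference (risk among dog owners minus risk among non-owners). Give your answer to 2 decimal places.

RR = 1.91; RD = 0.32

RR = 0.6720 / 0.3510 = 1.91
risk difference = 0.6720 − 0.3510 = 0.32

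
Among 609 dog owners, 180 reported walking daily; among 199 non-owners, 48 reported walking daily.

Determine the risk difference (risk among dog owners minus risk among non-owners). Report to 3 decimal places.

RD ≈ 0.054

risk, dog owners = 180/609 = 0.2956
risk, non-owners = 48/199 = 0.2412
risk difference = 0.2956 − 0.2412 = 0.054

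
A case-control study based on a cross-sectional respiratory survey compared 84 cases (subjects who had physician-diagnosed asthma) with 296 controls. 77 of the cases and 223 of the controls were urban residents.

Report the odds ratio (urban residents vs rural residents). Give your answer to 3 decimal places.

OR = (77 × 73) / (223 × 7) = 5621/1561 ≈ 3.601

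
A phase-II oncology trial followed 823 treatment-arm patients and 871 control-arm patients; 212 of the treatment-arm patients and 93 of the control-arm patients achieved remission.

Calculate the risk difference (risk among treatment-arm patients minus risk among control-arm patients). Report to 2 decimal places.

risk, treatment-arm patients = 212/823 = 0.2576
risk, control-arm patients = 93/871 = 0.1068
risk difference = 0.2576 − 0.1068 = 0.15

RD ≈ 0.15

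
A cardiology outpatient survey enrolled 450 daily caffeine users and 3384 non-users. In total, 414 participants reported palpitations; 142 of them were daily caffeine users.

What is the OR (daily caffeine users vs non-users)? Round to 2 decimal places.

OR = 5.27

daily caffeine users without the outcome: 450 − 142 = 308
non-users with the outcome: 414 − 142 = 272
non-users without the outcome: 3384 − 272 = 3112
OR = (142 × 3112) / (308 × 272) = 441904/83776 ≈ 5.27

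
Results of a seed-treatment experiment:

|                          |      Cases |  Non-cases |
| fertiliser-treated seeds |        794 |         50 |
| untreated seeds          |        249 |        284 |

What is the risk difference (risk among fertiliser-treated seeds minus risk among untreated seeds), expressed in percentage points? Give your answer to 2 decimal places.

risk, fertiliser-treated seeds = 794/844 = 0.9408
risk, untreated seeds = 249/533 = 0.4672
risk difference = 0.9408 − 0.4672 = 0.4736 → 47.36 percentage points

RD: 47.36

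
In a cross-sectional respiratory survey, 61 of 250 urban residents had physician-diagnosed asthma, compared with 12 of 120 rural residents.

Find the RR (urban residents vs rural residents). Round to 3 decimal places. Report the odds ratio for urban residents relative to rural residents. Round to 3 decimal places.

risk, urban residents = 61/250 = 0.2440
risk, rural residents = 12/120 = 0.1000
RR = 0.2440 / 0.1000 = 2.440
OR = (61 × 108) / (189 × 12) = 6588/2268 ≈ 2.905

RR = 2.440; OR = 2.905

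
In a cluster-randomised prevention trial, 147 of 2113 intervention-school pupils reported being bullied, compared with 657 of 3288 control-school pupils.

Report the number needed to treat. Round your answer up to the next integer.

8

risk, intervention-school pupils = 147/2113 = 0.069569
risk, control-school pupils = 657/3288 = 0.199818
absolute risk difference = 0.130248
1 / 0.130248 = 7.678 → round up → 8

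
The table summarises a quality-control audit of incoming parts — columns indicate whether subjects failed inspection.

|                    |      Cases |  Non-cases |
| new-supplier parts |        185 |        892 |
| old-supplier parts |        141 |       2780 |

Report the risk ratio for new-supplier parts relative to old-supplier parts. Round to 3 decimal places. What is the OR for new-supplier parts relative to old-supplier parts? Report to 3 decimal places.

RR = 3.559; OR = 4.089

risk, new-supplier parts = 185/1077 = 0.17177
risk, old-supplier parts = 141/2921 = 0.04827
RR = 0.17177 / 0.04827 = 3.559
odds, new-supplier parts = 185/892 = 0.20740
odds, old-supplier parts = 141/2780 = 0.05072
OR = 0.20740 / 0.05072 = 4.089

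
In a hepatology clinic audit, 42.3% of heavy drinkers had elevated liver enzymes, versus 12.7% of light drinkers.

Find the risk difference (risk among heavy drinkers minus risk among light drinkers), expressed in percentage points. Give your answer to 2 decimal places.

RD ≈ 29.60

risk difference = 0.4230 − 0.1270 = 0.2960 → 29.60 percentage points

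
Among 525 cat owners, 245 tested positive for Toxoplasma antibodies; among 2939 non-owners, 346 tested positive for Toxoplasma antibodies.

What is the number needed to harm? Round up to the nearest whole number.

NNH: 3

risk, cat owners = 245/525 = 0.466667
risk, non-owners = 346/2939 = 0.117727
absolute risk difference = 0.348940
1 / 0.348940 = 2.866 → round up → 3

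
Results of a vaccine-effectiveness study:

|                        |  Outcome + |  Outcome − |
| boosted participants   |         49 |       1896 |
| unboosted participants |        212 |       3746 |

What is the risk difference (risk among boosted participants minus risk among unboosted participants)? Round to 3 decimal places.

RD: -0.028

risk, boosted participants = 49/1945 = 0.02519
risk, unboosted participants = 212/3958 = 0.05356
risk difference = 0.02519 − 0.05356 = -0.028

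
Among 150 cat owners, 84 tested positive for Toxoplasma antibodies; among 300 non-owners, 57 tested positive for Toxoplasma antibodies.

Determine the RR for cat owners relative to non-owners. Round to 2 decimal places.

risk, cat owners = 84/150 = 0.5600
risk, non-owners = 57/300 = 0.1900
RR = 0.5600 / 0.1900 = 2.95

RR ≈ 2.95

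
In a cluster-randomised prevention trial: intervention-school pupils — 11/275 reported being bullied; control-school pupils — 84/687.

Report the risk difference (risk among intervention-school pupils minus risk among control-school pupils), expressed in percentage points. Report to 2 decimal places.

risk, intervention-school pupils = 11/275 = 0.04000
risk, control-school pupils = 84/687 = 0.12227
risk difference = 0.04000 − 0.12227 = -0.08227 → -8.23 percentage points

RD = -8.23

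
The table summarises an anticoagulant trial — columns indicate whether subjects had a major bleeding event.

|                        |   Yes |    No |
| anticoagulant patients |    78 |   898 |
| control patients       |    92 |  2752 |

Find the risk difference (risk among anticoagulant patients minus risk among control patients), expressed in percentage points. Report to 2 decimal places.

4.76

risk, anticoagulant patients = 78/976 = 0.07992
risk, control patients = 92/2844 = 0.03235
risk difference = 0.07992 − 0.03235 = 0.04757 → 4.76 percentage points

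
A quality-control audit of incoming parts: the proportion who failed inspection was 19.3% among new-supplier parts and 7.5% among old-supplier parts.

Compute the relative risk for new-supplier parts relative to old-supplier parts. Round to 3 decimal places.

RR = 0.1930 / 0.0750 = 2.573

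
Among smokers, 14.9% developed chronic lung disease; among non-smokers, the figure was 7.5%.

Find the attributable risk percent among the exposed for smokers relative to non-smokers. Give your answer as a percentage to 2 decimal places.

AR% = (0.1490 − 0.0750) / 0.1490 = 0.4966 → 49.66%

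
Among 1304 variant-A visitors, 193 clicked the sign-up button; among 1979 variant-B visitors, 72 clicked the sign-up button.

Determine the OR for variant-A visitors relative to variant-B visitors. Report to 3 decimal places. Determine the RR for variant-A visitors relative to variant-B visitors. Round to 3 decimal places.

OR = (193 × 1907) / (1111 × 72) = 368051/79992 ≈ 4.601
risk, variant-A visitors = 193/1304 = 0.14801
risk, variant-B visitors = 72/1979 = 0.03638
RR = 0.14801 / 0.03638 = 4.068

OR = 4.601; RR = 4.068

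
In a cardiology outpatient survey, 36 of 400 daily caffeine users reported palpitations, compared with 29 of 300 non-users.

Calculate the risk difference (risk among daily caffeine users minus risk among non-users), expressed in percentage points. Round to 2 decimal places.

risk, daily caffeine users = 36/400 = 0.0900
risk, non-users = 29/300 = 0.0967
risk difference = 0.0900 − 0.0967 = -0.0067 → -0.67 percentage points

-0.67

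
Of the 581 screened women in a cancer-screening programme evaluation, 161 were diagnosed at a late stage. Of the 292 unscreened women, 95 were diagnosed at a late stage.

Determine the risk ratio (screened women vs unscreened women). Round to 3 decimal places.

RR: 0.852

risk, screened women = 161/581 = 0.2771
risk, unscreened women = 95/292 = 0.3253
RR = 0.2771 / 0.3253 = 0.852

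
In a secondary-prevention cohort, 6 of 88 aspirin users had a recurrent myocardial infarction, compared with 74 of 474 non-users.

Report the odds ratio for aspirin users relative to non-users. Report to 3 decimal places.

odds, aspirin users = 6/82 = 0.0732
odds, non-users = 74/400 = 0.1850
OR = 0.0732 / 0.1850 = 0.396

OR = 0.396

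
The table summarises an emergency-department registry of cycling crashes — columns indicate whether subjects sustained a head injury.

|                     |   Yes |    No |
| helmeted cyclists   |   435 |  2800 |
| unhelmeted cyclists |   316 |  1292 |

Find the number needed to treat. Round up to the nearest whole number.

17

risk, helmeted cyclists = 435/3235 = 0.134467
risk, unhelmeted cyclists = 316/1608 = 0.196517
absolute risk difference = 0.062051
1 / 0.062051 = 16.116 → round up → 17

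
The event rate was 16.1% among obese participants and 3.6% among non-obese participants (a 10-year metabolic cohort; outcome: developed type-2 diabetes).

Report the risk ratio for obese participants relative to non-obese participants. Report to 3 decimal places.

RR = 0.16100 / 0.03600 = 4.472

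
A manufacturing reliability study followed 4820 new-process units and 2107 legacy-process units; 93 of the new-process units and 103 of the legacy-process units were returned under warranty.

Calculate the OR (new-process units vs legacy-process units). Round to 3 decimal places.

OR = (93 × 2004) / (4727 × 103) = 186372/486881 ≈ 0.383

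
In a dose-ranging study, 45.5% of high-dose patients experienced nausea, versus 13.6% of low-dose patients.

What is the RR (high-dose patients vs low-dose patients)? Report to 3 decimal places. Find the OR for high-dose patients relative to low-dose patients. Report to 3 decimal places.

RR = 3.346; OR = 5.304

RR = 0.4550 / 0.1360 = 3.346
odds, high-dose patients = 0.4550/0.5450 = 0.8349
odds, low-dose patients = 0.1360/0.8640 = 0.1574
OR = 0.8349 / 0.1574 = 5.304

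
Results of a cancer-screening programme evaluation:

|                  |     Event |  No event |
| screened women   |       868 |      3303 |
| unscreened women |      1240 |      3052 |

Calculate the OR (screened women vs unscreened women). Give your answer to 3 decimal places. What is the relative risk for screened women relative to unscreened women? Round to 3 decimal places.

OR = (868 × 3052) / (3303 × 1240) = 2649136/4095720 ≈ 0.647
risk, screened women = 868/4171 = 0.2081
risk, unscreened women = 1240/4292 = 0.2889
RR = 0.2081 / 0.2889 = 0.720

OR = 0.647; RR = 0.720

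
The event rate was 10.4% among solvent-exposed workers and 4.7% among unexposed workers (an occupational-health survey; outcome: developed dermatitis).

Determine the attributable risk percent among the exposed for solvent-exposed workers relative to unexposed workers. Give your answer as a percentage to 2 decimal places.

AR% = (0.10400 − 0.04700) / 0.10400 = 0.5481 → 54.81%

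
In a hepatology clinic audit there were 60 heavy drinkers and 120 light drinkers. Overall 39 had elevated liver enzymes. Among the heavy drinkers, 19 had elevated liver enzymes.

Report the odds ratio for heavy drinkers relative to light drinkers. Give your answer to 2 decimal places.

heavy drinkers without the outcome: 60 − 19 = 41
light drinkers with the outcome: 39 − 19 = 20
light drinkers without the outcome: 120 − 20 = 100
odds, heavy drinkers = 19/41 = 0.4634
odds, light drinkers = 20/100 = 0.2000
OR = 0.4634 / 0.2000 = 2.32

2.32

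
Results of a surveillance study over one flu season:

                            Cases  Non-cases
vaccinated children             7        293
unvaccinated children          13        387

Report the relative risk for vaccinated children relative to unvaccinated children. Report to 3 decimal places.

RR ≈ 0.718

risk, vaccinated children = 7/300 = 0.02333
risk, unvaccinated children = 13/400 = 0.03250
RR = 0.02333 / 0.03250 = 0.718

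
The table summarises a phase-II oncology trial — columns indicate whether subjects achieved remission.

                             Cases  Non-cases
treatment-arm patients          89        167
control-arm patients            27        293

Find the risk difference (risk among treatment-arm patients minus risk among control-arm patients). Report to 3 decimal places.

RD = 0.263

risk, treatment-arm patients = 89/256 = 0.3477
risk, control-arm patients = 27/320 = 0.0844
risk difference = 0.3477 − 0.0844 = 0.263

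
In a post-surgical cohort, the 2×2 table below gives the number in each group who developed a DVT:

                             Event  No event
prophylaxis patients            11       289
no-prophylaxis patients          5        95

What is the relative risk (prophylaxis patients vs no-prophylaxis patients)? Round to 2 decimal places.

risk, prophylaxis patients = 11/300 = 0.03667
risk, no-prophylaxis patients = 5/100 = 0.05000
RR = 0.03667 / 0.05000 = 0.73

RR: 0.73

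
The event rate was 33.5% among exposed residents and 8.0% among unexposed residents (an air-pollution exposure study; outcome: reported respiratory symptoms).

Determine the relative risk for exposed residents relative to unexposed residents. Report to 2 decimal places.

RR = 0.3350 / 0.0800 = 4.19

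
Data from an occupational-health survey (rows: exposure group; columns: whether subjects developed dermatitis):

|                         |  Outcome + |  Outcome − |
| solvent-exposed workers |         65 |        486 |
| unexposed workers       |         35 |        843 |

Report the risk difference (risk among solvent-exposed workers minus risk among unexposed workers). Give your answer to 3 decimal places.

risk, solvent-exposed workers = 65/551 = 0.11797
risk, unexposed workers = 35/878 = 0.03986
risk difference = 0.11797 − 0.03986 = 0.078

RD = 0.078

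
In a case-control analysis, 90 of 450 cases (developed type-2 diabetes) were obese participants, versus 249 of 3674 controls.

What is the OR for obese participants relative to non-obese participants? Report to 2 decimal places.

odds, obese participants = 90/249 = 0.3614
odds, non-obese participants = 360/3425 = 0.1051
OR = 0.3614 / 0.1051 = 3.44

OR: 3.44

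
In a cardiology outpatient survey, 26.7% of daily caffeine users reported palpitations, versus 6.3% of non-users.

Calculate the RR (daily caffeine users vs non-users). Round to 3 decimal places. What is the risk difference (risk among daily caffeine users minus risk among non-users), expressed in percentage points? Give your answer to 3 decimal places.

RR = 4.238; RD = 20.400

RR = 0.2670 / 0.0630 = 4.238
risk difference = 0.2670 − 0.0630 = 0.2040 → 20.400 percentage points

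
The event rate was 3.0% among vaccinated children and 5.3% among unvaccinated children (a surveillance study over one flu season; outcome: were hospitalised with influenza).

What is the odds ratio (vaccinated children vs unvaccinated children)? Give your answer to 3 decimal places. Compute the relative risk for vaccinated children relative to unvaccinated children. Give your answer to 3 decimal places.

odds, vaccinated children = 0.03000/0.97000 = 0.03093
odds, unvaccinated children = 0.05300/0.94700 = 0.05597
OR = 0.03093 / 0.05597 = 0.553
RR = 0.03000 / 0.05300 = 0.566

OR = 0.553; RR = 0.566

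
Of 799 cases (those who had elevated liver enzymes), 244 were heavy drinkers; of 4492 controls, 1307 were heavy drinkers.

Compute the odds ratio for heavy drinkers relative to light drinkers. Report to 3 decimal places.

OR = (244 × 3185) / (1307 × 555) = 777140/725385 ≈ 1.071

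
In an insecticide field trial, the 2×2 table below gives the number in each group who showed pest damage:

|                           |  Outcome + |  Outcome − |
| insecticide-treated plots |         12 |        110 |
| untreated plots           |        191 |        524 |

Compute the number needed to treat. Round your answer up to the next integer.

risk, insecticide-treated plots = 12/122 = 0.098361
risk, untreated plots = 191/715 = 0.267133
absolute risk difference = 0.168772
1 / 0.168772 = 5.925 → round up → 6

NNT = 6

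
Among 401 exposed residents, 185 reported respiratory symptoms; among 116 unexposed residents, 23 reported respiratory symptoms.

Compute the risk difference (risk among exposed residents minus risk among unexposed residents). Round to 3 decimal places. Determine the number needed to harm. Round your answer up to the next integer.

RD = 0.263; NNH = 4

risk, exposed residents = 185/401 = 0.4613
risk, unexposed residents = 23/116 = 0.1983
risk difference = 0.4613 − 0.1983 = 0.263
absolute risk difference = 0.263071
1 / 0.263071 = 3.801 → round up → 4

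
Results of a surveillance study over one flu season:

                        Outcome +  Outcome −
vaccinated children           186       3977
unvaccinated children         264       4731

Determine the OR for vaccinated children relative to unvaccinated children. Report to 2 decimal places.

0.84

odds, vaccinated children = 186/3977 = 0.04677
odds, unvaccinated children = 264/4731 = 0.05580
OR = 0.04677 / 0.05580 = 0.84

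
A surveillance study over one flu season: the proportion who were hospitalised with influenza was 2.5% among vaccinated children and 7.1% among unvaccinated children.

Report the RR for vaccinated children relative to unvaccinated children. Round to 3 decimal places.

RR = 0.02500 / 0.07100 = 0.352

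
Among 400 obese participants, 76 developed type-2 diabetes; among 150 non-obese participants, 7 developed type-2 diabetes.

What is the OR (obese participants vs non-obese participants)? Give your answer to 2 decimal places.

odds, obese participants = 76/324 = 0.23457
odds, non-obese participants = 7/143 = 0.04895
OR = 0.23457 / 0.04895 = 4.79

4.79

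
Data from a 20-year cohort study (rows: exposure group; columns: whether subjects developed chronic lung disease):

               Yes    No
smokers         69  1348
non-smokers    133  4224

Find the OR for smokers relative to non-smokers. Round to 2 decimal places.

OR = (69 × 4224) / (1348 × 133) = 291456/179284 ≈ 1.63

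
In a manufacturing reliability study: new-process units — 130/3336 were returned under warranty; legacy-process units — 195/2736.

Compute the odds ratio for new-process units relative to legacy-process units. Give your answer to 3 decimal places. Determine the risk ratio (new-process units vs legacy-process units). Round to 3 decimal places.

OR = 0.528; RR = 0.547

OR = (130 × 2541) / (3206 × 195) = 330330/625170 ≈ 0.528
risk, new-process units = 130/3336 = 0.03897
risk, legacy-process units = 195/2736 = 0.07127
RR = 0.03897 / 0.07127 = 0.547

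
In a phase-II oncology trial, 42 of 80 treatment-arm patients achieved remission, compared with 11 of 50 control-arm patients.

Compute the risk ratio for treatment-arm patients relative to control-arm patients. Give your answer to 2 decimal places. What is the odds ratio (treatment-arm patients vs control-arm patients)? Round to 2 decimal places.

risk, treatment-arm patients = 42/80 = 0.5250
risk, control-arm patients = 11/50 = 0.2200
RR = 0.5250 / 0.2200 = 2.39
OR = (42 × 39) / (38 × 11) = 1638/418 ≈ 3.92

RR = 2.39; OR = 3.92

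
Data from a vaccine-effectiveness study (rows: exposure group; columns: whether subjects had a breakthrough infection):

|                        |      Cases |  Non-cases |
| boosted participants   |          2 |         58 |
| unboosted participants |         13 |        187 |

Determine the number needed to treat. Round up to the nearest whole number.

NNT ≈ 32

risk, boosted participants = 2/60 = 0.033333
risk, unboosted participants = 13/200 = 0.065000
absolute risk difference = 0.031667
1 / 0.031667 = 31.579 → round up → 32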